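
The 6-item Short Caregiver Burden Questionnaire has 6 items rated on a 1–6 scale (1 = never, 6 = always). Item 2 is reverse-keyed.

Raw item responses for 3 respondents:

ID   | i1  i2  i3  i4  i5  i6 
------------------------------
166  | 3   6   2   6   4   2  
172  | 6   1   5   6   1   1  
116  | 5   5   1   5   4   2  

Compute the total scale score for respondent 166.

18

Respondent 166 raw: 3, 6, 2, 6, 4, 2.
Reverse-coded (on a 1–6 scale, reversed = 7 − raw):
  item 1: 3
  item 2: 7 − 6 = 1
  item 3: 2
  item 4: 6
  item 5: 4
  item 6: 2
Sum = 3 + 1 + 2 + 6 + 4 + 2 = 18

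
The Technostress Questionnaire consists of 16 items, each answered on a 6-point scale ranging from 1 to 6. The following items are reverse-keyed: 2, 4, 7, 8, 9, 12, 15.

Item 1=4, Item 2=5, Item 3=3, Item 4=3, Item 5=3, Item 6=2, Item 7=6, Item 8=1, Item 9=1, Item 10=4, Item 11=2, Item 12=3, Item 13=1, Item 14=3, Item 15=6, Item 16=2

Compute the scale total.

Raw sum = 49. Reverse-keyed items: 2, 4, 7, 8, 9, 12, 15; their raw sum = 25.
Each reversal replaces raw with 7 − raw, changing the total by 7 − 2·raw per item.
Total = 49 + 7·7 − 2·25 = 49 + 49 − 50 = 48

48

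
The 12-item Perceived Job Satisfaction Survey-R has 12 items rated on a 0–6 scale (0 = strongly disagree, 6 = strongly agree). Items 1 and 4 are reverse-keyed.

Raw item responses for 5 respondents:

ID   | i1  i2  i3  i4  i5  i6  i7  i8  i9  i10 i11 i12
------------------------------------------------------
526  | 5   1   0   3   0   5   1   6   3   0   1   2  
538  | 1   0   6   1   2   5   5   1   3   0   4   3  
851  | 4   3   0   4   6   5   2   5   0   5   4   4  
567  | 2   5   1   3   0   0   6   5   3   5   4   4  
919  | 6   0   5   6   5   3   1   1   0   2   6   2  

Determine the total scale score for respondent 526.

Respondent 526 raw: 5, 1, 0, 3, 0, 5, 1, 6, 3, 0, 1, 2.
Reverse-coded (reversed = (0+6) − raw = 6 − raw):
  item 1: 6 − 5 = 1
  item 2: 1
  item 3: 0
  item 4: 6 − 3 = 3
  item 5: 0
  item 6: 5
  item 7: 1
  item 8: 6
  item 9: 3
  item 10: 0
  item 11: 1
  item 12: 2
Sum = 1 + 1 + 0 + 3 + 0 + 5 + 1 + 6 + 3 + 0 + 1 + 2 = 23

23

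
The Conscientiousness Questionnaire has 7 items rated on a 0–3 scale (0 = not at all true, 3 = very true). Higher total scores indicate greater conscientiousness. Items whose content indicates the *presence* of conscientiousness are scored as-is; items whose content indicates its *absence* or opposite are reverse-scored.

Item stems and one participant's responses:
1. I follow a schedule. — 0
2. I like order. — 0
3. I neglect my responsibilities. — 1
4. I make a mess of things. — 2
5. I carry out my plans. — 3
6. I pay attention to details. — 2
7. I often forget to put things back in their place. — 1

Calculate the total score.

10

Items 3, 4, 7 describe the absence/opposite of conscientiousness → reverse-score.
on a 0–3 scale, reversed = 3 − raw.
  item 1: 0
  item 2: 0
  item 3: 3 − 1 = 2
  item 4: 3 − 2 = 1
  item 5: 3
  item 6: 2
  item 7: 3 − 1 = 2
Total = 0 + 0 + 2 + 1 + 3 + 2 + 2 = 10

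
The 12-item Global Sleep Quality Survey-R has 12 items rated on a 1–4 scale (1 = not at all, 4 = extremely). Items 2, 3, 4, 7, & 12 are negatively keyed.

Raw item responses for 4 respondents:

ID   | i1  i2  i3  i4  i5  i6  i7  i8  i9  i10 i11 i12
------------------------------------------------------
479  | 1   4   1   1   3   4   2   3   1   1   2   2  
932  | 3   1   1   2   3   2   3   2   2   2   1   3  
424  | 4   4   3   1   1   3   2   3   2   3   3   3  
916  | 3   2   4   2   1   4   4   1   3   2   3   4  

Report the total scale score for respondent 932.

Respondent 932 raw: 3, 1, 1, 2, 3, 2, 3, 2, 2, 2, 1, 3.
Reverse-coded (on a 1–4 scale, reversed = 5 − raw):
  item 1: 3
  item 2: 5 − 1 = 4
  item 3: 5 − 1 = 4
  item 4: 5 − 2 = 3
  item 5: 3
  item 6: 2
  item 7: 5 − 3 = 2
  item 8: 2
  item 9: 2
  item 10: 2
  item 11: 1
  item 12: 5 − 3 = 2
Sum = 3 + 4 + 4 + 3 + 3 + 2 + 2 + 2 + 2 + 2 + 1 + 2 = 30

30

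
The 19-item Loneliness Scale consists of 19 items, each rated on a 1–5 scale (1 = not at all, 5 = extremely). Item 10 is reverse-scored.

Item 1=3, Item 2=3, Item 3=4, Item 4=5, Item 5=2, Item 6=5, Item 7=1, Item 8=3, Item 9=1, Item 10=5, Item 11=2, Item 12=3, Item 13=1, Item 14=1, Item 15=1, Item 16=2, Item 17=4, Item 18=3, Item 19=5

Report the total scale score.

Raw sum = 54. Reverse-scored items: 10; their raw sum = 5.
Each reversal replaces raw with 6 − raw, changing the total by 6 − 2·raw per item.
Total = 54 + 1·6 − 2·5 = 54 + 6 − 10 = 50

50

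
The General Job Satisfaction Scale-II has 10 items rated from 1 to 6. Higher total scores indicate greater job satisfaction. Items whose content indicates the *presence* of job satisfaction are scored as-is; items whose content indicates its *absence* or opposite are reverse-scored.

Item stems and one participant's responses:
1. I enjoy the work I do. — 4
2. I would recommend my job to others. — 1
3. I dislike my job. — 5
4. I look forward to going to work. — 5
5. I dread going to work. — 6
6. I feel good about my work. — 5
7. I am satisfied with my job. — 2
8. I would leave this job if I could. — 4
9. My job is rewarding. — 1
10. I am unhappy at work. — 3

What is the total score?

Items 3, 5, 8, 10 describe the absence/opposite of job satisfaction → reverse-score.
on a 1–6 scale, reversed = 7 − raw.
  item 1: 4
  item 2: 1
  item 3: 7 − 5 = 2
  item 4: 5
  item 5: 7 − 6 = 1
  item 6: 5
  item 7: 2
  item 8: 7 − 4 = 3
  item 9: 1
  item 10: 7 − 3 = 4
Total = 4 + 1 + 2 + 5 + 1 + 5 + 2 + 3 + 1 + 4 = 28

28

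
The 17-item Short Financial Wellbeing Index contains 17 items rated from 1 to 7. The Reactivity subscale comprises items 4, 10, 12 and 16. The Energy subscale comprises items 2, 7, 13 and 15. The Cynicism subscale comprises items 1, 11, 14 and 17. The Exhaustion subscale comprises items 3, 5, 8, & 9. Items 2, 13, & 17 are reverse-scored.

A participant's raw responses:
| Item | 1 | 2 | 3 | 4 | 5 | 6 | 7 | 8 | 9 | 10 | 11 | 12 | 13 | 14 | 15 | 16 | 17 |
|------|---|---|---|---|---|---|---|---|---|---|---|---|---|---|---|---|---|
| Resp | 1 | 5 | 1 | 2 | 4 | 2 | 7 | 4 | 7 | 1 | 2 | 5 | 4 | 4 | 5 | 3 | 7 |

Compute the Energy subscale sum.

19

Energy items: 2, 7, 13, 15.
Of these, items 2 & 13 are reverse-scored; reverse-coded value = 8 − response.
  item 2: 8 − 5 = 3
  item 7: 7
  item 13: 8 − 4 = 4
  item 15: 5
Sum = 3 + 7 + 4 + 5 = 19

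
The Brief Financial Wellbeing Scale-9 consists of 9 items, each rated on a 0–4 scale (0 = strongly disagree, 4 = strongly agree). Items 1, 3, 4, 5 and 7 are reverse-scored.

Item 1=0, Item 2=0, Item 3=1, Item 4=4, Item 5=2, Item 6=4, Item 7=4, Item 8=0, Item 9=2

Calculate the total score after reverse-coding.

Reverse-coded items (reverse-coded value = 4 − response):
  item 1: 4 − 0 = 4
  item 3: 4 − 1 = 3
  item 4: 4 − 4 = 0
  item 5: 4 − 2 = 2
  item 7: 4 − 4 = 0
After reverse-coding: 4, 0, 3, 0, 2, 4, 0, 0, 2
Total = 4 + 0 + 3 + 0 + 2 + 4 + 0 + 0 + 2 = 15

15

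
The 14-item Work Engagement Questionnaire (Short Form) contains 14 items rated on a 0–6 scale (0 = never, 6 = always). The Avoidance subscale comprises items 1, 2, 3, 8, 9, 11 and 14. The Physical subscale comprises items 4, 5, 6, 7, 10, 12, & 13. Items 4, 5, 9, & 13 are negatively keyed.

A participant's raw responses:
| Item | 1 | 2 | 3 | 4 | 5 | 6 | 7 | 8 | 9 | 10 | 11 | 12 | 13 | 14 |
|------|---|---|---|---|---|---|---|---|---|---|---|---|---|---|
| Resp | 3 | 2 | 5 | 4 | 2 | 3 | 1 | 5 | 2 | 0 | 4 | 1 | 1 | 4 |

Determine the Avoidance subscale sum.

Avoidance items: 1, 2, 3, 8, 9, 11, 14.
Of these, item 9 is negatively keyed; on a 0–6 scale, reversed = 6 − raw.
  item 1: 3
  item 2: 2
  item 3: 5
  item 8: 5
  item 9: 6 − 2 = 4
  item 11: 4
  item 14: 4
Sum = 3 + 2 + 5 + 5 + 4 + 4 + 4 = 27

27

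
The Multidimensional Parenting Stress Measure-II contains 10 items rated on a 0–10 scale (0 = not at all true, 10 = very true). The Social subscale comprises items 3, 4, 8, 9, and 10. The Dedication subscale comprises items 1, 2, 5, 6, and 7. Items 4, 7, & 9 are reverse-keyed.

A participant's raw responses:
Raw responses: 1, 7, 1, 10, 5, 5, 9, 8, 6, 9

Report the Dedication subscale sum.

Dedication items: 1, 2, 5, 6, 7.
Of these, item 7 is reverse-keyed; reverse-coded value = 10 − response.
  item 1: 1
  item 2: 7
  item 5: 5
  item 6: 5
  item 7: 10 − 9 = 1
Sum = 1 + 7 + 5 + 5 + 1 = 19

19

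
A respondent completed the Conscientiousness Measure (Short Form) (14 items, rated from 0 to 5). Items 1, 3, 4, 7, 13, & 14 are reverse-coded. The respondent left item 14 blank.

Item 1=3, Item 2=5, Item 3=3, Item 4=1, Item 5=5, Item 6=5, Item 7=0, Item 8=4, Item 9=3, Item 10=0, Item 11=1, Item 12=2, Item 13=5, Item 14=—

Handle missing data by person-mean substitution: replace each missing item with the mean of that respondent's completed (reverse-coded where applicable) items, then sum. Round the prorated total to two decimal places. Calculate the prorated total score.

Reverse-coded (reverse-coded value = 5 − response):
  item 1: 5 − 3 = 2
  item 3: 5 − 3 = 2
  item 4: 5 − 1 = 4
  item 7: 5 − 0 = 5
  item 13: 5 − 5 = 0
Completed scored items (13 of 14): 2, 5, 2, 4, 5, 5, 5, 4, 3, 0, 1, 2, 0; sum = 38.
Person mean = 38 / 13 ≈ 2.9231
Prorated total = (38 / 13) × 14 = 40.92 (to 2 dp)

40.92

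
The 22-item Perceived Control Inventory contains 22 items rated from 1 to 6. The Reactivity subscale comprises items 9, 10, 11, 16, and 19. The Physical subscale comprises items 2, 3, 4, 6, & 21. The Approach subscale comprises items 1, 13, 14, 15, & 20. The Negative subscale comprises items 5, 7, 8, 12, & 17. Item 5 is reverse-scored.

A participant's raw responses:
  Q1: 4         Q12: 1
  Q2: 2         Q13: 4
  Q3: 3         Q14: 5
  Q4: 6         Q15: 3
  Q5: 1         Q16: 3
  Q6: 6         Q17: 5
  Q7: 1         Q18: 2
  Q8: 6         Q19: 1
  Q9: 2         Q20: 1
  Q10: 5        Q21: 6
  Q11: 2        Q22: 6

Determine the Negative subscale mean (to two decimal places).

3.80

Negative items: 5, 7, 8, 12, 17.
Of these, item 5 is reverse-scored; reverse-coded value = 7 − response.
  item 5: 7 − 1 = 6
  item 7: 1
  item 8: 6
  item 12: 1
  item 17: 5
Sum = 6 + 1 + 6 + 1 + 5 = 19
Mean = 19 / 5 = 3.80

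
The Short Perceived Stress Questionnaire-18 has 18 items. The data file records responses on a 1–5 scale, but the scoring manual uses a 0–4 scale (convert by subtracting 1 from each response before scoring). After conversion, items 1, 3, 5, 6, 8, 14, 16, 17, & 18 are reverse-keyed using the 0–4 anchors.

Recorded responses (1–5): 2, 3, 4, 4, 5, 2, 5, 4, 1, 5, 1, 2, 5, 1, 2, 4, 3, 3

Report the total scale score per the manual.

Convert to 0–4: 1, 2, 3, 3, 4, 1, 4, 3, 0, 4, 0, 1, 4, 0, 1, 3, 2, 2
Reverse-coded (on a 0–4 scale, reversed = 4 − raw):
  item 1: 4 − 1 = 3
  item 3: 4 − 3 = 1
  item 5: 4 − 4 = 0
  item 6: 4 − 1 = 3
  item 8: 4 − 3 = 1
  item 14: 4 − 0 = 4
  item 16: 4 − 3 = 1
  item 17: 4 − 2 = 2
  item 18: 4 − 2 = 2
Scored: 3, 2, 1, 3, 0, 3, 4, 1, 0, 4, 0, 1, 4, 4, 1, 1, 2, 2
Total = 36

36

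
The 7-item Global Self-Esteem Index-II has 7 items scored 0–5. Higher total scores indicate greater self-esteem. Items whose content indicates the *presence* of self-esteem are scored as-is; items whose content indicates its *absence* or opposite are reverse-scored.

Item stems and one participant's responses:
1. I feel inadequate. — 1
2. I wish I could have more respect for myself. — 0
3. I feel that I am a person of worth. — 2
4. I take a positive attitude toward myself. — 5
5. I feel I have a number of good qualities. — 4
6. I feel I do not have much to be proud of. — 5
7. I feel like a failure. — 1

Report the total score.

24

Items 1, 2, 6, 7 describe the absence/opposite of self-esteem → reverse-score.
reverse-coded value = 5 − response.
  item 1: 5 − 1 = 4
  item 2: 5 − 0 = 5
  item 3: 2
  item 4: 5
  item 5: 4
  item 6: 5 − 5 = 0
  item 7: 5 − 1 = 4
Total = 4 + 5 + 2 + 5 + 4 + 0 + 4 = 24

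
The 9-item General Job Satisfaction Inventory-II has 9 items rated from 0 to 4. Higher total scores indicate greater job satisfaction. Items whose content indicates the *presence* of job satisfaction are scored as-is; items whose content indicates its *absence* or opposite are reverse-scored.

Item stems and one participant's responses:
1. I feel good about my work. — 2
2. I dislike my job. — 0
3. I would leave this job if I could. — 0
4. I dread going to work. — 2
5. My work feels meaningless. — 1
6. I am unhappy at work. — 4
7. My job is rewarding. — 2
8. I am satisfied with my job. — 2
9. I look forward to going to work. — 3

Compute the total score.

Items 2, 3, 4, 5, 6 describe the absence/opposite of job satisfaction → reverse-score.
reversed = (0+4) − raw = 4 − raw.
  item 1: 2
  item 2: 4 − 0 = 4
  item 3: 4 − 0 = 4
  item 4: 4 − 2 = 2
  item 5: 4 − 1 = 3
  item 6: 4 − 4 = 0
  item 7: 2
  item 8: 2
  item 9: 3
Total = 2 + 4 + 4 + 2 + 3 + 0 + 2 + 2 + 3 = 22

22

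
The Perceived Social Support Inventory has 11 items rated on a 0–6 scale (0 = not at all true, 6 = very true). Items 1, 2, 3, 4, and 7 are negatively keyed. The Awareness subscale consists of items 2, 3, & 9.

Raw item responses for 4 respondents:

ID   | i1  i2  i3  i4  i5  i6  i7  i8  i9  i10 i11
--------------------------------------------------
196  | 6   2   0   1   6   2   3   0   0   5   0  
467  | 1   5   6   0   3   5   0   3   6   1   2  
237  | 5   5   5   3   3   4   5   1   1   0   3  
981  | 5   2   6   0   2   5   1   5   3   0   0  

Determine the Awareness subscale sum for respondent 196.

Respondent 196 raw: 6, 2, 0, 1, 6, 2, 3, 0, 0, 5, 0.
Awareness items: 2, 3, 9.
Reverse-coded (reversed = (0+6) − raw = 6 − raw):
  item 2: 6 − 2 = 4
  item 3: 6 − 0 = 6
  item 9: 0
Sum = 4 + 6 + 0 = 10

10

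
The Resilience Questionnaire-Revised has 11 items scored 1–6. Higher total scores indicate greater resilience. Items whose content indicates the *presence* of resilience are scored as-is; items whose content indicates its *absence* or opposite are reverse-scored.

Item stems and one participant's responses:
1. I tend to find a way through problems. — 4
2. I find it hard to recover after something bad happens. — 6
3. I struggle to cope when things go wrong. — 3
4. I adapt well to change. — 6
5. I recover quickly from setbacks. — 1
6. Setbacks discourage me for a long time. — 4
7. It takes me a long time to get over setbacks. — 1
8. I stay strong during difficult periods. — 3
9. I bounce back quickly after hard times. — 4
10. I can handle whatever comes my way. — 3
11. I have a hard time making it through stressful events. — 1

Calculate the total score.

41

Items 2, 3, 6, 7, 11 describe the absence/opposite of resilience → reverse-score.
reverse-coded value = 7 − response.
  item 1: 4
  item 2: 7 − 6 = 1
  item 3: 7 − 3 = 4
  item 4: 6
  item 5: 1
  item 6: 7 − 4 = 3
  item 7: 7 − 1 = 6
  item 8: 3
  item 9: 4
  item 10: 3
  item 11: 7 − 1 = 6
Total = 4 + 1 + 4 + 6 + 1 + 3 + 6 + 3 + 4 + 3 + 6 = 41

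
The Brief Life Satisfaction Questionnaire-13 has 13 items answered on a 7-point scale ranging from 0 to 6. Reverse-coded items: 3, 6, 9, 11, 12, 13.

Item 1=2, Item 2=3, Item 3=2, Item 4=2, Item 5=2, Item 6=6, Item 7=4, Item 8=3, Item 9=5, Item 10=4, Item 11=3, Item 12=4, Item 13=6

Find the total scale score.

30

Apply reverse scoring (on a 0–6 scale, reversed = 6 − raw):
  item 3: 6 − 2 = 4
  item 6: 6 − 6 = 0
  item 9: 6 − 5 = 1
  item 11: 6 − 3 = 3
  item 12: 6 − 4 = 2
  item 13: 6 − 6 = 0
Scored items: 2, 3, 4, 2, 2, 0, 4, 3, 1, 4, 3, 2, 0
Total = 2 + 3 + 4 + 2 + 2 + 0 + 4 + 3 + 1 + 4 + 3 + 2 + 0 = 30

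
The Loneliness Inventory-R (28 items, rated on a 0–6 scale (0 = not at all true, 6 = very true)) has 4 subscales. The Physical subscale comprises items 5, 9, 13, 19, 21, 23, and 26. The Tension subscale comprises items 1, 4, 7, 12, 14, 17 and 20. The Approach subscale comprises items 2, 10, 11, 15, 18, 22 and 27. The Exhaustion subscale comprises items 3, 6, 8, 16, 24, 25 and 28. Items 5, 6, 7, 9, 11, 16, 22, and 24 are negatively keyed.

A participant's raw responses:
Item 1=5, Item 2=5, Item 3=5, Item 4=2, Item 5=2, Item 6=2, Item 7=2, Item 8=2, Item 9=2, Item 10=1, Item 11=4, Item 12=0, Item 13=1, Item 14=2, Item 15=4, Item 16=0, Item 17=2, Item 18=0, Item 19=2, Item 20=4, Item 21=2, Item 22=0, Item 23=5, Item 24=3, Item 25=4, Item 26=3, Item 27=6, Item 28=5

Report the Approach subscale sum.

Approach items: 2, 10, 11, 15, 18, 22, 27.
Of these, items 11 and 22 are negatively keyed; on a 0–6 scale, reversed = 6 − raw.
  item 2: 5
  item 10: 1
  item 11: 6 − 4 = 2
  item 15: 4
  item 18: 0
  item 22: 6 − 0 = 6
  item 27: 6
Sum = 5 + 1 + 2 + 4 + 0 + 6 + 6 = 24

24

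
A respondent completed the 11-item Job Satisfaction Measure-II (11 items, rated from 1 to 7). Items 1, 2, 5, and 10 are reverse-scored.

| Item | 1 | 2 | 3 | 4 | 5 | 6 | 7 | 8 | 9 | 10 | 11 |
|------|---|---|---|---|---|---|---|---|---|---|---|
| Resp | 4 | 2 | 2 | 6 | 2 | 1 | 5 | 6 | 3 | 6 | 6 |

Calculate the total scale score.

47

Reverse-scored items use 8 − raw:
  item 1: 8 − 4 = 4
  item 2: 8 − 2 = 6
  item 5: 8 − 2 = 6
  item 10: 8 − 6 = 2
Scored responses: 4, 6, 2, 6, 6, 1, 5, 6, 3, 2, 6
Total = 4 + 6 + 2 + 6 + 6 + 1 + 5 + 6 + 3 + 2 + 6 = 47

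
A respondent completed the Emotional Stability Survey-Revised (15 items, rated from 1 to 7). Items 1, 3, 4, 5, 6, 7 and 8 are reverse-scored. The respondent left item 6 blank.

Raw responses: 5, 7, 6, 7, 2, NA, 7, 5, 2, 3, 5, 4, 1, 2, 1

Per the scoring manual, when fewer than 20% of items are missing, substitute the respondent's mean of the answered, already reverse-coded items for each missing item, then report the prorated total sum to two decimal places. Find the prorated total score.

43.93

Reverse-coded (reverse-coded value = 8 − response):
  item 1: 8 − 5 = 3
  item 3: 8 − 6 = 2
  item 4: 8 − 7 = 1
  item 5: 8 − 2 = 6
  item 7: 8 − 7 = 1
  item 8: 8 − 5 = 3
Completed scored items (14 of 15): 3, 7, 2, 1, 6, 1, 3, 2, 3, 5, 4, 1, 2, 1; sum = 41.
Person mean = 41 / 14 ≈ 2.9286
Prorated total = (41 / 14) × 15 = 43.93 (to 2 dp)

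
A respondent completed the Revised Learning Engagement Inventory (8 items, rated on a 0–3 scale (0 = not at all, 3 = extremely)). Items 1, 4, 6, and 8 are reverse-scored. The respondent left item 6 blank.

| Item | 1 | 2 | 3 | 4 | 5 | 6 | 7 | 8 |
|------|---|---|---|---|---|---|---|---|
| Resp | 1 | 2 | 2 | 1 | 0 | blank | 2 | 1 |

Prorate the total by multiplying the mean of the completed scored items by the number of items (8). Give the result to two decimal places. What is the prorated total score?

13.71

Reverse-coded (reversed = (0+3) − raw = 3 − raw):
  item 1: 3 − 1 = 2
  item 4: 3 − 1 = 2
  item 8: 3 − 1 = 2
Completed scored items (7 of 8): 2, 2, 2, 2, 0, 2, 2; sum = 12.
Person mean = 12 / 7 ≈ 1.7143
Prorated total = (12 / 7) × 8 = 13.71 (to 2 dp)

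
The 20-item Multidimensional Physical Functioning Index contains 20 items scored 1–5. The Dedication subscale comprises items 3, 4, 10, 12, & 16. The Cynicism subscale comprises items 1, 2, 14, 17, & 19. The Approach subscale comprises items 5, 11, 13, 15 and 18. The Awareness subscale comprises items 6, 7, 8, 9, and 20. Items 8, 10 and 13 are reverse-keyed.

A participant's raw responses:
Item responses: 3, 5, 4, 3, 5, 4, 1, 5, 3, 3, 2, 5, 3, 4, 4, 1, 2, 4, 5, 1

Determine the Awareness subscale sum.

10

Awareness items: 6, 7, 8, 9, 20.
Of these, item 8 is reverse-keyed; reversed = (1+5) − raw = 6 − raw.
  item 6: 4
  item 7: 1
  item 8: 6 − 5 = 1
  item 9: 3
  item 20: 1
Sum = 4 + 1 + 1 + 3 + 1 = 10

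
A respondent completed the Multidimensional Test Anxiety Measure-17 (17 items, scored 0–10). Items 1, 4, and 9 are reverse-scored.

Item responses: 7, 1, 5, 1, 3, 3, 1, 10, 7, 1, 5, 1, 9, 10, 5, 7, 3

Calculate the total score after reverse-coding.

Raw sum = 79. Reverse-scored items: 1, 4, 9; their raw sum = 15.
Each reversal replaces raw with 10 − raw, changing the total by 10 − 2·raw per item.
Total = 79 + 3·10 − 2·15 = 79 + 30 − 30 = 79

79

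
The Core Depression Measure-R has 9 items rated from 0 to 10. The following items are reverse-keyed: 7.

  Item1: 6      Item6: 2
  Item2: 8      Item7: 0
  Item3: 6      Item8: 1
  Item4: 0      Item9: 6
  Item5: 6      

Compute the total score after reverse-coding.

Apply reverse scoring (on a 0–10 scale, reversed = 10 − raw):
  item 7: 10 − 0 = 10
Scored responses: 6, 8, 6, 0, 6, 2, 10, 1, 6
Total = 6 + 8 + 6 + 0 + 6 + 2 + 10 + 1 + 6 = 45

45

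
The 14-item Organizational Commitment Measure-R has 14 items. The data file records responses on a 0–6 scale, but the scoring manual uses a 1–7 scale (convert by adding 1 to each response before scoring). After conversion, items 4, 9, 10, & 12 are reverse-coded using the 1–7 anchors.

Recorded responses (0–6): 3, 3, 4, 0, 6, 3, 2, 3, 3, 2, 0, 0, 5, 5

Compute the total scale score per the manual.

67

Convert to 1–7: 4, 4, 5, 1, 7, 4, 3, 4, 4, 3, 1, 1, 6, 6
Reverse-coded (reversed = (1+7) − raw = 8 − raw):
  item 4: 8 − 1 = 7
  item 9: 8 − 4 = 4
  item 10: 8 − 3 = 5
  item 12: 8 − 1 = 7
Scored: 4, 4, 5, 7, 7, 4, 3, 4, 4, 5, 1, 7, 6, 6
Total = 67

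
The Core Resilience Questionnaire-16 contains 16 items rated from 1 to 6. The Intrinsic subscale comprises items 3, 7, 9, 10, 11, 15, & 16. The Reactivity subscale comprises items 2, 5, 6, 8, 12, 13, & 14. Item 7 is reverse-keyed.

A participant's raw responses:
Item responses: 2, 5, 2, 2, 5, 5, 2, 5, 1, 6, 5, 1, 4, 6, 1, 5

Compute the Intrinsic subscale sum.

Intrinsic items: 3, 7, 9, 10, 11, 15, 16.
Of these, item 7 is reverse-keyed; reversed = (1+6) − raw = 7 − raw.
  item 3: 2
  item 7: 7 − 2 = 5
  item 9: 1
  item 10: 6
  item 11: 5
  item 15: 1
  item 16: 5
Sum = 2 + 5 + 1 + 6 + 5 + 1 + 5 = 25

25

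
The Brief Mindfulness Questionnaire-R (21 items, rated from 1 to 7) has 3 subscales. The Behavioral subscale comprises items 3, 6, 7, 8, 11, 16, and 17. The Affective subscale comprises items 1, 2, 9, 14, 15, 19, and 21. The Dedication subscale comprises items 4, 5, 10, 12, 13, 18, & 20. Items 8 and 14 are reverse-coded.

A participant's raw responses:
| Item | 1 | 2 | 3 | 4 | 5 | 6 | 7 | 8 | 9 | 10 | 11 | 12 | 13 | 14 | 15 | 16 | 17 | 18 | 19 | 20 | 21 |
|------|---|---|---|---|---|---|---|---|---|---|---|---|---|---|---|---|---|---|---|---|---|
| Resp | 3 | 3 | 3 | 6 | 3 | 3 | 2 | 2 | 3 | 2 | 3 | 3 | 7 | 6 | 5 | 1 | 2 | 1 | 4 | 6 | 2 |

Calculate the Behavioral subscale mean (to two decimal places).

2.86

Behavioral items: 3, 6, 7, 8, 11, 16, 17.
Of these, item 8 is reverse-coded; reversed = (1+7) − raw = 8 − raw.
  item 3: 3
  item 6: 3
  item 7: 2
  item 8: 8 − 2 = 6
  item 11: 3
  item 16: 1
  item 17: 2
Sum = 3 + 3 + 2 + 6 + 3 + 1 + 2 = 20
Mean = 20 / 7 = 2.86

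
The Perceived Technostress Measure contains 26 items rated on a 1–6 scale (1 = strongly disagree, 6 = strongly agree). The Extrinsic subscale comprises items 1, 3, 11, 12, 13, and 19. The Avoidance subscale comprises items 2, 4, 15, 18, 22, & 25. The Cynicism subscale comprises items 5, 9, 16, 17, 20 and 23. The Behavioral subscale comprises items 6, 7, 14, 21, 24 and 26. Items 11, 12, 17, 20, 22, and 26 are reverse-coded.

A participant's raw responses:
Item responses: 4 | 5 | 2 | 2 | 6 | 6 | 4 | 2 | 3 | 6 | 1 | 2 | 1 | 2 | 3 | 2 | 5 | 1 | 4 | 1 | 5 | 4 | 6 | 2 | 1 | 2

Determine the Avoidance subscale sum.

15

Avoidance items: 2, 4, 15, 18, 22, 25.
Of these, item 22 is reverse-coded; on a 1–6 scale, reversed = 7 − raw.
  item 2: 5
  item 4: 2
  item 15: 3
  item 18: 1
  item 22: 7 − 4 = 3
  item 25: 1
Sum = 5 + 2 + 3 + 1 + 3 + 1 = 15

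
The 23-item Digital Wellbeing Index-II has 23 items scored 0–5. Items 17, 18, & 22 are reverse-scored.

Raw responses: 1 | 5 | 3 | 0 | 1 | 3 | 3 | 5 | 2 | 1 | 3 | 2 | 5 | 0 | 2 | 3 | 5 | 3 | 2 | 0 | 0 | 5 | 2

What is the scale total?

Apply reverse scoring (reverse-coded value = 5 − response):
  item 17: 5 − 5 = 0
  item 18: 5 − 3 = 2
  item 22: 5 − 5 = 0
Scored responses: 1, 5, 3, 0, 1, 3, 3, 5, 2, 1, 3, 2, 5, 0, 2, 3, 0, 2, 2, 0, 0, 0, 2
Total = 1 + 5 + 3 + 0 + 1 + 3 + 3 + 5 + 2 + 1 + 3 + 2 + 5 + 0 + 2 + 3 + 0 + 2 + 2 + 0 + 0 + 0 + 2 = 45

45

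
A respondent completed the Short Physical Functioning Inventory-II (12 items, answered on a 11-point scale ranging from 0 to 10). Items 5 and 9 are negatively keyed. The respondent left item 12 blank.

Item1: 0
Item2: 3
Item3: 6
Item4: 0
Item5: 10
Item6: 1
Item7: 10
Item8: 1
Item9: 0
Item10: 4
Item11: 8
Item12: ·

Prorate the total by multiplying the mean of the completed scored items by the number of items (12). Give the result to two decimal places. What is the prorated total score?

46.91

Reverse-coded (on a 0–10 scale, reversed = 10 − raw):
  item 5: 10 − 10 = 0
  item 9: 10 − 0 = 10
Completed scored items (11 of 12): 0, 3, 6, 0, 0, 1, 10, 1, 10, 4, 8; sum = 43.
Person mean = 43 / 11 ≈ 3.9091
Prorated total = (43 / 11) × 12 = 46.91 (to 2 dp)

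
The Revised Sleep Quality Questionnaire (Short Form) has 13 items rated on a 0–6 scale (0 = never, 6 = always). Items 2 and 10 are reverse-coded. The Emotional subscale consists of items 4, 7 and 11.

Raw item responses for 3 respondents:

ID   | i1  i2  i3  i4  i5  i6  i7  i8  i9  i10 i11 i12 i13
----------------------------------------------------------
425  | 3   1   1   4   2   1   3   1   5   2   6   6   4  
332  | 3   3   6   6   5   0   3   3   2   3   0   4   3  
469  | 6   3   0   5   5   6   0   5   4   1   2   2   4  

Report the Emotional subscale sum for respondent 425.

Respondent 425 raw: 3, 1, 1, 4, 2, 1, 3, 1, 5, 2, 6, 6, 4.
Emotional items: 4, 7, 11.
Reverse-coded (reversed = (0+6) − raw = 6 − raw):
  item 4: 4
  item 7: 3
  item 11: 6
Sum = 4 + 3 + 6 = 13

13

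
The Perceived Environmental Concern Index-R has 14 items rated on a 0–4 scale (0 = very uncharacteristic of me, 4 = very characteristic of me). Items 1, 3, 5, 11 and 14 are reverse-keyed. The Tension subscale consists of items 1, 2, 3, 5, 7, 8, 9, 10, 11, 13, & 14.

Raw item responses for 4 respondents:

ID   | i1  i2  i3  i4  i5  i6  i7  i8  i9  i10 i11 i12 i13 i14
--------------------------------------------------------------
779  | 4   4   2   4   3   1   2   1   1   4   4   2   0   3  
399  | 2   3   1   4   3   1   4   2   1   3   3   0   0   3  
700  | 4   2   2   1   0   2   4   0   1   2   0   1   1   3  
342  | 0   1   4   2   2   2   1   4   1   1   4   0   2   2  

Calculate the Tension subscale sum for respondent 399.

21

Respondent 399 raw: 2, 3, 1, 4, 3, 1, 4, 2, 1, 3, 3, 0, 0, 3.
Tension items: 1, 2, 3, 5, 7, 8, 9, 10, 11, 13, 14.
Reverse-coded (on a 0–4 scale, reversed = 4 − raw):
  item 1: 4 − 2 = 2
  item 2: 3
  item 3: 4 − 1 = 3
  item 5: 4 − 3 = 1
  item 7: 4
  item 8: 2
  item 9: 1
  item 10: 3
  item 11: 4 − 3 = 1
  item 13: 0
  item 14: 4 − 3 = 1
Sum = 2 + 3 + 3 + 1 + 4 + 2 + 1 + 3 + 1 + 0 + 1 = 21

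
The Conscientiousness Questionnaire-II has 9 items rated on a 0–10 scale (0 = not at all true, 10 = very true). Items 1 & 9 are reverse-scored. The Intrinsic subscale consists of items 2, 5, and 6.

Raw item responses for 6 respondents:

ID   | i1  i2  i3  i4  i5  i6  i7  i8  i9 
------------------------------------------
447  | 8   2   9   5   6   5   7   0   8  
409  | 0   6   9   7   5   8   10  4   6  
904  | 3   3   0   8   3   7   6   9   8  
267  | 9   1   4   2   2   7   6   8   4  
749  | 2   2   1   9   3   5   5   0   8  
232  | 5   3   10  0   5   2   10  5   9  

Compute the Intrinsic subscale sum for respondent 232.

Respondent 232 raw: 5, 3, 10, 0, 5, 2, 10, 5, 9.
Intrinsic items: 2, 5, 6.
Reverse-coded (reversed = (0+10) − raw = 10 − raw):
  item 2: 3
  item 5: 5
  item 6: 2
Sum = 3 + 5 + 2 = 10

10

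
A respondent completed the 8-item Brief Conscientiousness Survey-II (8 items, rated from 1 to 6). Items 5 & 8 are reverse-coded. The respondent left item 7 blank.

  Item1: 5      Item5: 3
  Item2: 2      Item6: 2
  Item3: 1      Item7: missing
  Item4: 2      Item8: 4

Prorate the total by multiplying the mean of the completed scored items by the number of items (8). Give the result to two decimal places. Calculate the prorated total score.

21.71

Reverse-coded (on a 1–6 scale, reversed = 7 − raw):
  item 5: 7 − 3 = 4
  item 8: 7 − 4 = 3
Completed scored items (7 of 8): 5, 2, 1, 2, 4, 2, 3; sum = 19.
Person mean = 19 / 7 ≈ 2.7143
Prorated total = (19 / 7) × 8 = 21.71 (to 2 dp)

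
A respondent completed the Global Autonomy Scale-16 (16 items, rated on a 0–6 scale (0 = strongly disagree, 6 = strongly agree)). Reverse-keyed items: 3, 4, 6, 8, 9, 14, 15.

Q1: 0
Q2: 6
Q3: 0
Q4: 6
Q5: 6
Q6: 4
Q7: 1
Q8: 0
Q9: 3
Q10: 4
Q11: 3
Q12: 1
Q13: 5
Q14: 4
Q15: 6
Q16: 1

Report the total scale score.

Apply reverse scoring (on a 0–6 scale, reversed = 6 − raw):
  item 3: 6 − 0 = 6
  item 4: 6 − 6 = 0
  item 6: 6 − 4 = 2
  item 8: 6 − 0 = 6
  item 9: 6 − 3 = 3
  item 14: 6 − 4 = 2
  item 15: 6 − 6 = 0
Scored responses: 0, 6, 6, 0, 6, 2, 1, 6, 3, 4, 3, 1, 5, 2, 0, 1
Total = 0 + 6 + 6 + 0 + 6 + 2 + 1 + 6 + 3 + 4 + 3 + 1 + 5 + 2 + 0 + 1 = 46

46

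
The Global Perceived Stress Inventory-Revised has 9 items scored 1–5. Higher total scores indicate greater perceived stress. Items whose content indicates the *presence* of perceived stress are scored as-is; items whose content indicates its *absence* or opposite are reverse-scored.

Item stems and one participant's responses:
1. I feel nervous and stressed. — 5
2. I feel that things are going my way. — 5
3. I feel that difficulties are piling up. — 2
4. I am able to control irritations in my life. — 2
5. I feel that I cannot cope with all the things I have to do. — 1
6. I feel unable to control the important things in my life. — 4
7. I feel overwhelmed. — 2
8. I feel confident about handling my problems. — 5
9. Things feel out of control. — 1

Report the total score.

21

Items 2, 4, 8 describe the absence/opposite of perceived stress → reverse-score.
on a 1–5 scale, reversed = 6 − raw.
  item 1: 5
  item 2: 6 − 5 = 1
  item 3: 2
  item 4: 6 − 2 = 4
  item 5: 1
  item 6: 4
  item 7: 2
  item 8: 6 − 5 = 1
  item 9: 1
Total = 5 + 1 + 2 + 4 + 1 + 4 + 2 + 1 + 1 = 21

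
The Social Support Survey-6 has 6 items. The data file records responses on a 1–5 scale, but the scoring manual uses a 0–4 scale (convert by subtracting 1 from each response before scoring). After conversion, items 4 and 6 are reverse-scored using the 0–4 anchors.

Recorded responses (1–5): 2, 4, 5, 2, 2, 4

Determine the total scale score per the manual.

Convert to 0–4: 1, 3, 4, 1, 1, 3
Reverse-coded (on a 0–4 scale, reversed = 4 − raw):
  item 4: 4 − 1 = 3
  item 6: 4 − 3 = 1
Scored: 1, 3, 4, 3, 1, 1
Total = 13

13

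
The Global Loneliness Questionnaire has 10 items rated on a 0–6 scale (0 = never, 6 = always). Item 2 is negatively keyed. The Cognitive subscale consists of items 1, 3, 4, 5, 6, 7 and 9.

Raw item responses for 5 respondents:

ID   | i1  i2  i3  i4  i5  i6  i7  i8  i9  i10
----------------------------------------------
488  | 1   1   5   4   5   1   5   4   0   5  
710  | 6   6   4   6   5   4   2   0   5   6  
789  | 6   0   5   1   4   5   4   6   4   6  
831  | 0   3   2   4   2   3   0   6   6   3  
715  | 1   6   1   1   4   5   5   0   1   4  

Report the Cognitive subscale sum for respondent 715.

18

Respondent 715 raw: 1, 6, 1, 1, 4, 5, 5, 0, 1, 4.
Cognitive items: 1, 3, 4, 5, 6, 7, 9.
Reverse-coded (reversed = (0+6) − raw = 6 − raw):
  item 1: 1
  item 3: 1
  item 4: 1
  item 5: 4
  item 6: 5
  item 7: 5
  item 9: 1
Sum = 1 + 1 + 1 + 4 + 5 + 5 + 1 = 18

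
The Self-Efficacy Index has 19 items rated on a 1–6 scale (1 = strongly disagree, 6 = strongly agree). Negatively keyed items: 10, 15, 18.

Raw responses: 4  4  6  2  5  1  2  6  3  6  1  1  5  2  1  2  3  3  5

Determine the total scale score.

63

Reversing items 10, 15 and 18 with 7 − raw:
Total = 4 + 4 + 6 + 2 + 5 + 1 + 2 + 6 + 3 + (7−6) + 1 + 1 + 5 + 2 + (7−1) + 2 + 3 + (7−3) + 5
      = 4 + 4 + 6 + 2 + 5 + 1 + 2 + 6 + 3 + 1 + 1 + 1 + 5 + 2 + 6 + 2 + 3 + 4 + 5 = 63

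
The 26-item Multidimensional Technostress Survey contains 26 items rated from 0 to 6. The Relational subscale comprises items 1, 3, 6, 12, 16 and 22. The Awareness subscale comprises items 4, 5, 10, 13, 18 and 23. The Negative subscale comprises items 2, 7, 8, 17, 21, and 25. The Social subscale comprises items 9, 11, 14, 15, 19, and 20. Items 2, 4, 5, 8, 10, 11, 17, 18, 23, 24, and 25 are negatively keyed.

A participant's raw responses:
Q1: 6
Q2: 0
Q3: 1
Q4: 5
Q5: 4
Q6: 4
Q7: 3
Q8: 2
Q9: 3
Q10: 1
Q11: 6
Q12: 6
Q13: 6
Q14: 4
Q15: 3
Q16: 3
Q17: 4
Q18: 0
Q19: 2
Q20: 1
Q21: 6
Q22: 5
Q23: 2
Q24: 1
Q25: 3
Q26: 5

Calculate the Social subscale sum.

Social items: 9, 11, 14, 15, 19, 20.
Of these, item 11 is negatively keyed; on a 0–6 scale, reversed = 6 − raw.
  item 9: 3
  item 11: 6 − 6 = 0
  item 14: 4
  item 15: 3
  item 19: 2
  item 20: 1
Sum = 3 + 0 + 4 + 3 + 2 + 1 = 13

13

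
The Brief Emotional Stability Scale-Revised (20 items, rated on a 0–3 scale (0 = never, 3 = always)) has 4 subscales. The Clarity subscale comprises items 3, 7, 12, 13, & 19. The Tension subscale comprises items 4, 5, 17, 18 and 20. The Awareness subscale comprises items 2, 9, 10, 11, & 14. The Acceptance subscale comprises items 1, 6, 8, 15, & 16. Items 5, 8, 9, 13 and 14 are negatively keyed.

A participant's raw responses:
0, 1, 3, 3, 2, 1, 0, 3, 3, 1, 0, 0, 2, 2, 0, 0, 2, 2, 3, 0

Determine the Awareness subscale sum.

Awareness items: 2, 9, 10, 11, 14.
Of these, items 9 and 14 are negatively keyed; on a 0–3 scale, reversed = 3 − raw.
  item 2: 1
  item 9: 3 − 3 = 0
  item 10: 1
  item 11: 0
  item 14: 3 − 2 = 1
Sum = 1 + 0 + 1 + 0 + 1 = 3

3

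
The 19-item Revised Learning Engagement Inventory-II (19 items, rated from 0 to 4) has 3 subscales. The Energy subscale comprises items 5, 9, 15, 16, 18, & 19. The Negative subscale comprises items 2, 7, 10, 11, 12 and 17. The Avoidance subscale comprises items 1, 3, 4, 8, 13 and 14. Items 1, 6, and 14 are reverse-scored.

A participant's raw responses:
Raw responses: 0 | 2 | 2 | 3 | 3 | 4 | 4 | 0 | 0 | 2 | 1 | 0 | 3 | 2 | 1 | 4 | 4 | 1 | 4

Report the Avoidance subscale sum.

14

Avoidance items: 1, 3, 4, 8, 13, 14.
Of these, items 1 & 14 are reverse-scored; reverse-coded value = 4 − response.
  item 1: 4 − 0 = 4
  item 3: 2
  item 4: 3
  item 8: 0
  item 13: 3
  item 14: 4 − 2 = 2
Sum = 4 + 2 + 3 + 0 + 3 + 2 = 14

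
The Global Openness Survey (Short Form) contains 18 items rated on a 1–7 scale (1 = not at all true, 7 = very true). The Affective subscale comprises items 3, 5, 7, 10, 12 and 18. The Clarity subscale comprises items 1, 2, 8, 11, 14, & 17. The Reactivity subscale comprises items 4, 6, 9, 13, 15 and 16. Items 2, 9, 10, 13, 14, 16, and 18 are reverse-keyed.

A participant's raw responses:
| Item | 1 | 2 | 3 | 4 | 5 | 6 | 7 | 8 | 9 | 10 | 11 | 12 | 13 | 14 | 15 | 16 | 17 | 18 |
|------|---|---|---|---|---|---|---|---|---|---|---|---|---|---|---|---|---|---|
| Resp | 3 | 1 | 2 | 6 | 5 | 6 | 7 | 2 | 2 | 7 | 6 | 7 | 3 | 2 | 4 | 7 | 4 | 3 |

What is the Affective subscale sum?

27

Affective items: 3, 5, 7, 10, 12, 18.
Of these, items 10 & 18 are reverse-keyed; reverse-coded value = 8 − response.
  item 3: 2
  item 5: 5
  item 7: 7
  item 10: 8 − 7 = 1
  item 12: 7
  item 18: 8 − 3 = 5
Sum = 2 + 5 + 7 + 1 + 7 + 5 = 27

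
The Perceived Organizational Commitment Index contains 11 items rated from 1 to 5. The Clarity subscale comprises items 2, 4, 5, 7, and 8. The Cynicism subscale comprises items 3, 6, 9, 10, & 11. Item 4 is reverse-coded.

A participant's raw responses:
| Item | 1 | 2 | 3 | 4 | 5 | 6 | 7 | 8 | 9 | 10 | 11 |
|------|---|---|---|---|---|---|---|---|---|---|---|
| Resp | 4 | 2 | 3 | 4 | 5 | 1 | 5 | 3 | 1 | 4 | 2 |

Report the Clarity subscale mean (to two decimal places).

Clarity items: 2, 4, 5, 7, 8.
Of these, item 4 is reverse-coded; on a 1–5 scale, reversed = 6 − raw.
  item 2: 2
  item 4: 6 − 4 = 2
  item 5: 5
  item 7: 5
  item 8: 3
Sum = 2 + 2 + 5 + 5 + 3 = 17
Mean = 17 / 5 = 3.40

3.40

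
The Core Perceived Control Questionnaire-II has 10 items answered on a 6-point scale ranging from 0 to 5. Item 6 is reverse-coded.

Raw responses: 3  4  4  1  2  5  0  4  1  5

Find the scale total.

24

Reverse-coded items (reversed = (0+5) − raw = 5 − raw):
  item 6: 5 − 5 = 0
Scored responses: 3, 4, 4, 1, 2, 0, 0, 4, 1, 5
Total = 3 + 4 + 4 + 1 + 2 + 0 + 0 + 4 + 1 + 5 = 24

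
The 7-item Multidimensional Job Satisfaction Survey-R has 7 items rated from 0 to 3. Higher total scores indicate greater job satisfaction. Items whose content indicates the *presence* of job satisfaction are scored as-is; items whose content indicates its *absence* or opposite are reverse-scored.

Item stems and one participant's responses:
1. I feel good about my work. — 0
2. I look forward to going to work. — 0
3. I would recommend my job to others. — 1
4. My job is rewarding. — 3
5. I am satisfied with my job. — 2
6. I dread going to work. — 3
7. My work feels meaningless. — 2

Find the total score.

7

Items 6, 7 describe the absence/opposite of job satisfaction → reverse-score.
reversed = (0+3) − raw = 3 − raw.
  item 1: 0
  item 2: 0
  item 3: 1
  item 4: 3
  item 5: 2
  item 6: 3 − 3 = 0
  item 7: 3 − 2 = 1
Total = 0 + 0 + 1 + 3 + 2 + 0 + 1 = 7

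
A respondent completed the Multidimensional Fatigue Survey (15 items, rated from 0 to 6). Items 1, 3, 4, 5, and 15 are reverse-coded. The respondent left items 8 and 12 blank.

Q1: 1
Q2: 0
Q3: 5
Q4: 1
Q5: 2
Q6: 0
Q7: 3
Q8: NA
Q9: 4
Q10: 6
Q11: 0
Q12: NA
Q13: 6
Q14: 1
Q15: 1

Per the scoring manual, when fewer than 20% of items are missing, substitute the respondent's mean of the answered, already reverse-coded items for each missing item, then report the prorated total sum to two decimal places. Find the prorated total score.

Reverse-coded (on a 0–6 scale, reversed = 6 − raw):
  item 1: 6 − 1 = 5
  item 3: 6 − 5 = 1
  item 4: 6 − 1 = 5
  item 5: 6 − 2 = 4
  item 15: 6 − 1 = 5
Completed scored items (13 of 15): 5, 0, 1, 5, 4, 0, 3, 4, 6, 0, 6, 1, 5; sum = 40.
Person mean = 40 / 13 ≈ 3.0769
Prorated total = (40 / 13) × 15 = 46.15 (to 2 dp)

46.15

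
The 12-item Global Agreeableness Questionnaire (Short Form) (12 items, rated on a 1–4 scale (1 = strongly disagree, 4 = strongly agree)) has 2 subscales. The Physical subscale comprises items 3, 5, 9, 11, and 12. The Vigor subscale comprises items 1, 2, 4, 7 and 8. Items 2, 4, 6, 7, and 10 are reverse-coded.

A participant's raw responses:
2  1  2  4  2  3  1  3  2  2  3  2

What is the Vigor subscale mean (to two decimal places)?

2.80

Vigor items: 1, 2, 4, 7, 8.
Of these, items 2, 4 and 7 are reverse-coded; reversed = (1+4) − raw = 5 − raw.
  item 1: 2
  item 2: 5 − 1 = 4
  item 4: 5 − 4 = 1
  item 7: 5 − 1 = 4
  item 8: 3
Sum = 2 + 4 + 1 + 4 + 3 = 14
Mean = 14 / 5 = 2.80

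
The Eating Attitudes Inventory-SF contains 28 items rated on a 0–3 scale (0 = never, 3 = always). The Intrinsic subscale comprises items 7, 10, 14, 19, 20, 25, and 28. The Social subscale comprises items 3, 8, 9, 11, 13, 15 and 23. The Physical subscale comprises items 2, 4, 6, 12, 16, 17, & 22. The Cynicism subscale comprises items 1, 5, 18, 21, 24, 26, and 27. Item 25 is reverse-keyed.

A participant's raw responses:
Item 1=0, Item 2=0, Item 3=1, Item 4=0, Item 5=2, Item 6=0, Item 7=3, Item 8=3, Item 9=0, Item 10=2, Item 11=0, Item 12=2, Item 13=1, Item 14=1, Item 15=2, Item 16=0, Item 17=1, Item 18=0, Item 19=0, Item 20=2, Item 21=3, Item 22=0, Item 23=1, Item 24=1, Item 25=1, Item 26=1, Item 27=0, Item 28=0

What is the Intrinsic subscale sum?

10

Intrinsic items: 7, 10, 14, 19, 20, 25, 28.
Of these, item 25 is reverse-keyed; reversed = (0+3) − raw = 3 − raw.
  item 7: 3
  item 10: 2
  item 14: 1
  item 19: 0
  item 20: 2
  item 25: 3 − 1 = 2
  item 28: 0
Sum = 3 + 2 + 1 + 0 + 2 + 2 + 0 = 10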